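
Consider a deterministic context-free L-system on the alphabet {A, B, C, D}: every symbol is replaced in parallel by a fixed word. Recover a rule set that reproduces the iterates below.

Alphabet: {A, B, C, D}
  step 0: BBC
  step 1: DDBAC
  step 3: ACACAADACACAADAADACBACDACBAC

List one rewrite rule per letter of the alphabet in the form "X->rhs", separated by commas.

  step 0 ⇒ step 1: BBC ⇒ D·D·BAC
    B ↦ D
    C ↦ BAC
    A ↦ AC  (constrained at step 1)
    D ↦ AAD  (constrained at step 1)

A->AC, B->D, C->BAC, D->AAD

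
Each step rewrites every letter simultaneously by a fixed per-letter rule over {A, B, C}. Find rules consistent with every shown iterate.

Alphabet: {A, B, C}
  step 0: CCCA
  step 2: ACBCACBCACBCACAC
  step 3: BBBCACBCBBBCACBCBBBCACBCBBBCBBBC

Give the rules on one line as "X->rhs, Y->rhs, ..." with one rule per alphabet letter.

  step 2 ⇒ step 3: ACBCACBCACBCACAC ⇒ BB·BC·AC·BC·BB·BC·AC·BC·BB·BC·AC·BC·BB·BC·BB·BC
    A ↦ BB
    B ↦ AC
    C ↦ BC

A->BB, B->AC, C->BC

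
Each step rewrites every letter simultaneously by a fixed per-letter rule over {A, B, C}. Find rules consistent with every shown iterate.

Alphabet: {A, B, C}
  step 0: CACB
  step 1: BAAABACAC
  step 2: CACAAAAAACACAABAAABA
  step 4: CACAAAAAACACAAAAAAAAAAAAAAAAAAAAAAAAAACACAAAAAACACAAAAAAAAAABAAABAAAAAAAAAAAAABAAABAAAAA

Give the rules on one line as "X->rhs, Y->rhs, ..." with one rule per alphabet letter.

  step 1 ⇒ step 2: BAAABACAC ⇒ CAC·AA·AA·AA·CAC·AA·BA·AA·BA
    A ↦ AA
    B ↦ CAC
    C ↦ BA

A->AA, B->CAC, C->BA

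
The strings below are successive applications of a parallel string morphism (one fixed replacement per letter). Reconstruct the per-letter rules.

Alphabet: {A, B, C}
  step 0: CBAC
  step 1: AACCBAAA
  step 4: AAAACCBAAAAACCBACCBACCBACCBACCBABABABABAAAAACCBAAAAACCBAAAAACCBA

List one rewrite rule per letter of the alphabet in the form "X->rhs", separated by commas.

  step 0 ⇒ step 1: CBAC ⇒ AA·CC·BA·AA
    A ↦ BA
    B ↦ CC
    C ↦ AA

A->BA, B->CC, C->AA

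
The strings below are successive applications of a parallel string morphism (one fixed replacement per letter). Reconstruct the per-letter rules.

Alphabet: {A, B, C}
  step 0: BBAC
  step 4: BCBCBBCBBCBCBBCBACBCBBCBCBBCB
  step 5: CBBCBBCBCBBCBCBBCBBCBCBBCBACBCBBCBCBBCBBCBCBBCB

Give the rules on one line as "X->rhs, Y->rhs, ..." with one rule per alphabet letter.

  step 4 ⇒ step 5: BCBCBBCBBCBCBBCBACBCBBCBCBBCB ⇒ CB·B·CB·B·CB·CB·B·CB·CB·B·CB·B·CB·CB·B·CB·AC·B·CB·B·CB·CB·B·CB·B·CB·CB·B·CB
    A ↦ AC
    B ↦ CB
    C ↦ B

A->AC, B->CB, C->B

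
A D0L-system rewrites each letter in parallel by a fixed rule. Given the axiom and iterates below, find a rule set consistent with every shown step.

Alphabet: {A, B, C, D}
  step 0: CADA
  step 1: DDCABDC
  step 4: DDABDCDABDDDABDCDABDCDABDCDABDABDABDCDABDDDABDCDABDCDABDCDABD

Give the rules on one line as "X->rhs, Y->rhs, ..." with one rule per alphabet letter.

A->C, B->D, C->DD, D->ABD

  step 0 ⇒ step 1: CADA ⇒ DD·C·ABD·C
    A ↦ C
    C ↦ DD
    D ↦ ABD
    B ↦ D  (constrained at step 1)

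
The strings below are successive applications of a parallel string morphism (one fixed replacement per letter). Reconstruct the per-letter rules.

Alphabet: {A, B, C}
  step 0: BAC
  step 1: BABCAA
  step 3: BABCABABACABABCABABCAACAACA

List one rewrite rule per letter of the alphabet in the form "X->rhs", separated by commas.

  step 0 ⇒ step 1: BAC ⇒ BAB·CA·A
    A ↦ CA
    B ↦ BAB
    C ↦ A

A->CA, B->BAB, C->A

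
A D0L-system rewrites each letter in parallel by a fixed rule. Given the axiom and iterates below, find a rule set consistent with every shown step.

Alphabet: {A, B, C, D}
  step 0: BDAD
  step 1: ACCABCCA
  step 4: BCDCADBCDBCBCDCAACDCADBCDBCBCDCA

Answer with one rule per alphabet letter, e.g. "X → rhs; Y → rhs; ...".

A->BC, B->AC, C->D, D->CA

  step 0 ⇒ step 1: BDAD ⇒ AC·CA·BC·CA
    A ↦ BC
    B ↦ AC
    D ↦ CA
    C ↦ D  (constrained at step 1)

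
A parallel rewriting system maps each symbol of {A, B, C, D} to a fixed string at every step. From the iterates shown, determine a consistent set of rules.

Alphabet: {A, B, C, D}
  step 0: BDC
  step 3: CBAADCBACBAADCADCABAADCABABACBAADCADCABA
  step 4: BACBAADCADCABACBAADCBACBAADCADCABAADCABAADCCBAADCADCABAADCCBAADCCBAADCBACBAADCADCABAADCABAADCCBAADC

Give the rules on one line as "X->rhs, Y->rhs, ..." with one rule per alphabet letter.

  step 3 ⇒ step 4: CBAADCBACBAADCADCABAADCABABACBAADCADCABA ⇒ BA·CBA·ADC·ADC·A·BA·CBA·ADC·BA·CBA·ADC·ADC·A·BA·ADC·A·BA·ADC·CBA·ADC·ADC·A·BA·ADC·CBA·ADC·CBA·ADC·BA·CBA·ADC·ADC·A·BA·ADC·A·BA·ADC·CBA·ADC
    A ↦ ADC
    B ↦ CBA
    C ↦ BA
    D ↦ A

A->ADC, B->CBA, C->BA, D->A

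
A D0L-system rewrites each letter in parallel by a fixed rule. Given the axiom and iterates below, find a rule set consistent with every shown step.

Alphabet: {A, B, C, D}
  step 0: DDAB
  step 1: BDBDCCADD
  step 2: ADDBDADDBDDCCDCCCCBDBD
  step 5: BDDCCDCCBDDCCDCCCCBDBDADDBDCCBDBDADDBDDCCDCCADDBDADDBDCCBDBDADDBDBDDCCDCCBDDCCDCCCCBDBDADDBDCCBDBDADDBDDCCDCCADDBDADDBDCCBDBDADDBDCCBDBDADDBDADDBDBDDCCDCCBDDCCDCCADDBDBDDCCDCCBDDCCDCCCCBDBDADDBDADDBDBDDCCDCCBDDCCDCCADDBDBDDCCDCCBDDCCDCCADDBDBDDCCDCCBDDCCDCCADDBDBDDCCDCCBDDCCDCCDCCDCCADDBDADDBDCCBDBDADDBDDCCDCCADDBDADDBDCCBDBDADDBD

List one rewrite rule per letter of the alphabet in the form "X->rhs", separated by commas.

  step 1 ⇒ step 2: BDBDCCADD ⇒ ADD·BD·ADD·BD·DCC·DCC·CC·BD·BD
    A ↦ CC
    B ↦ ADD
    C ↦ DCC
    D ↦ BD

A->CC, B->ADD, C->DCC, D->BD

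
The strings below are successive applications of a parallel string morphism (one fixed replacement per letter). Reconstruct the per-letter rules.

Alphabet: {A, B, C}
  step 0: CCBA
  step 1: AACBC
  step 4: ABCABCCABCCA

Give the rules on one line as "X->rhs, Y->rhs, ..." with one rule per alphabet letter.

  step 0 ⇒ step 1: CCBA ⇒ A·A·C·BC
    A ↦ BC
    B ↦ C
    C ↦ A

A->BC, B->C, C->A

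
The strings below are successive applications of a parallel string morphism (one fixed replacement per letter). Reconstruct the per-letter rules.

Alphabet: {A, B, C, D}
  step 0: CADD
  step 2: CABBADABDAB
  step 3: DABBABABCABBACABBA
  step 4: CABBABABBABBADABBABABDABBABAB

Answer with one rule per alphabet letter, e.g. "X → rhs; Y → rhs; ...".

  step 3 ⇒ step 4: DABBABABCABBACABBA ⇒ CA·B·BA·BA·B·BA·B·BA·DA·B·BA·BA·B·DA·B·BA·BA·B
    A ↦ B
    B ↦ BA
    C ↦ DA
    D ↦ CA

A->B, B->BA, C->DA, D->CA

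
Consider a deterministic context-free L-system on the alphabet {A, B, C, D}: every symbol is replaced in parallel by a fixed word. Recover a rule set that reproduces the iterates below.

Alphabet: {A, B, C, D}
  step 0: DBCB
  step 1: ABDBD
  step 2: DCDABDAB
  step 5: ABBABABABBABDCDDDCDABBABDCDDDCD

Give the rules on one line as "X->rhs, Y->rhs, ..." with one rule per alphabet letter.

  step 1 ⇒ step 2: ABDBD ⇒ DC·D·AB·D·AB
    A ↦ DC
    B ↦ D
    D ↦ AB
  step 0 ⇒ step 1: DBCB ⇒ AB·D·B·D
    C ↦ B

A->DC, B->D, C->B, D->AB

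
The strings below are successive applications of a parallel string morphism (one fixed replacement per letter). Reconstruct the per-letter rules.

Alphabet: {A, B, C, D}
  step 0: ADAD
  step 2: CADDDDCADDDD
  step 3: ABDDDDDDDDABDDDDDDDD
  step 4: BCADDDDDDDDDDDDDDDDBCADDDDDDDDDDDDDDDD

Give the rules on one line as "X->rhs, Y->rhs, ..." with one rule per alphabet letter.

  step 3 ⇒ step 4: ABDDDDDDDDABDDDDDDDD ⇒ B·CA·DD·DD·DD·DD·DD·DD·DD·DD·B·CA·DD·DD·DD·DD·DD·DD·DD·DD
    A ↦ B
    B ↦ CA
    D ↦ DD
  step 2 ⇒ step 3: CADDDDCADDDD ⇒ A·B·DD·DD·DD·DD·A·B·DD·DD·DD·DD
    C ↦ A

A->B, B->CA, C->A, D->DD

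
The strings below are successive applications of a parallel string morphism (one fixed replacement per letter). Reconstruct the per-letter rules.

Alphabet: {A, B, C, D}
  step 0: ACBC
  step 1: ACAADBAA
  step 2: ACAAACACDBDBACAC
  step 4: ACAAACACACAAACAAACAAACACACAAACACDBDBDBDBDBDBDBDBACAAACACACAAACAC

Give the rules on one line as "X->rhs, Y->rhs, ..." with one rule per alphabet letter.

A->AC, B->DB, C->AA, D->DB

  step 1 ⇒ step 2: ACAADBAA ⇒ AC·AA·AC·AC·DB·DB·AC·AC
    A ↦ AC
    B ↦ DB
    C ↦ AA
    D ↦ DB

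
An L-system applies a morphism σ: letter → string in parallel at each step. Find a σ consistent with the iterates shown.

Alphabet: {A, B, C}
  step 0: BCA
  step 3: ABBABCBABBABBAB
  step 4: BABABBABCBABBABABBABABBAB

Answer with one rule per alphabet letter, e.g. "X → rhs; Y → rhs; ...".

  step 3 ⇒ step 4: ABBABCBABBABBAB ⇒ B·AB·AB·B·AB·CB·AB·B·AB·AB·B·AB·AB·B·AB
    A ↦ B
    B ↦ AB
    C ↦ CB

A->B, B->AB, C->CB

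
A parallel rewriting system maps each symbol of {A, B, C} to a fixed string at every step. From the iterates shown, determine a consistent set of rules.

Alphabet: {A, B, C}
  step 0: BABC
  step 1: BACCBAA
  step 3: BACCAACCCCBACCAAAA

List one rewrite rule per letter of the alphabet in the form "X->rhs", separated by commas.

  step 0 ⇒ step 1: BABC ⇒ BA·CC·BA·A
    A ↦ CC
    B ↦ BA
    C ↦ A

A->CC, B->BA, C->A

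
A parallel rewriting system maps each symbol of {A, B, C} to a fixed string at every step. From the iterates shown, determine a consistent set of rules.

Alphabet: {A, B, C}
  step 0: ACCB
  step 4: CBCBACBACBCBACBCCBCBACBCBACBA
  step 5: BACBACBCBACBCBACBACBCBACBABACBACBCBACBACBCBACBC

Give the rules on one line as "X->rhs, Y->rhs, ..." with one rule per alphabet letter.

  step 4 ⇒ step 5: CBCBACBACBCBACBCCBCBACBCBACBA ⇒ BA·C·BA·C·BC·BA·C·BC·BA·C·BA·C·BC·BA·C·BA·BA·C·BA·C·BC·BA·C·BA·C·BC·BA·C·BC
    A ↦ BC
    B ↦ C
    C ↦ BA

A->BC, B->C, C->BA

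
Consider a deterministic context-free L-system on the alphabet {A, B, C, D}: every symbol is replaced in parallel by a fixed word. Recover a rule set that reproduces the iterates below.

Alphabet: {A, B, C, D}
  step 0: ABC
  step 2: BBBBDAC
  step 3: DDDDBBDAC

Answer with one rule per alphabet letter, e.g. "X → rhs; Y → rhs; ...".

  step 2 ⇒ step 3: BBBBDAC ⇒ D·D·D·D·BB·D·AC
    A ↦ D
    B ↦ D
    C ↦ AC
    D ↦ BB

A->D, B->D, C->AC, D->BB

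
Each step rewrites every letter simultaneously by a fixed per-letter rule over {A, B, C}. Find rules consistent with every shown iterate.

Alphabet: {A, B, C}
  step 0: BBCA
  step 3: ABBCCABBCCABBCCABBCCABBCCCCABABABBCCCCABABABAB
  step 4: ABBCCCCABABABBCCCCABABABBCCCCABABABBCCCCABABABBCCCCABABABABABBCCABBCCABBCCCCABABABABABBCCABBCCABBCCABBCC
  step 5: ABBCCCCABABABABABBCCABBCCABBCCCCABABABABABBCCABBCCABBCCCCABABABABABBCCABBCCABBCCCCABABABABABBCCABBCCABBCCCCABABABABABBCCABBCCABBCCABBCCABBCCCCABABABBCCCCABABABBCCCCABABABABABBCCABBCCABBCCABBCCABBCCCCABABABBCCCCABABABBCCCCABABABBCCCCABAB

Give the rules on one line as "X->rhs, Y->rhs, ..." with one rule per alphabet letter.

  step 4 ⇒ step 5: ABBCCCCABABABBCCCCABABABBCCCCABABABBCCCCABABABBCCCCABABABABABBCCABBCCABBCCCCABABABABABBCCABBCCABBCCABBCC ⇒ ABB·CC·CC·AB·AB·AB·AB·ABB·CC·ABB·CC·ABB·CC·CC·AB·AB·AB·AB·ABB·CC·ABB·CC·ABB·CC·CC·AB·AB·AB·AB·ABB·CC·ABB·CC·ABB·CC·CC·AB·AB·AB·AB·ABB·CC·ABB·CC·ABB·CC·CC·AB·AB·AB·AB·ABB·CC·ABB·CC·ABB·CC·ABB·CC·ABB·CC·CC·AB·AB·ABB·CC·CC·AB·AB·ABB·CC·CC·AB·AB·AB·AB·ABB·CC·ABB·CC·ABB·CC·ABB·CC·ABB·CC·CC·AB·AB·ABB·CC·CC·AB·AB·ABB·CC·CC·AB·AB·ABB·CC·CC·AB·AB
    A ↦ ABB
    B ↦ CC
    C ↦ AB

A->ABB, B->CC, C->AB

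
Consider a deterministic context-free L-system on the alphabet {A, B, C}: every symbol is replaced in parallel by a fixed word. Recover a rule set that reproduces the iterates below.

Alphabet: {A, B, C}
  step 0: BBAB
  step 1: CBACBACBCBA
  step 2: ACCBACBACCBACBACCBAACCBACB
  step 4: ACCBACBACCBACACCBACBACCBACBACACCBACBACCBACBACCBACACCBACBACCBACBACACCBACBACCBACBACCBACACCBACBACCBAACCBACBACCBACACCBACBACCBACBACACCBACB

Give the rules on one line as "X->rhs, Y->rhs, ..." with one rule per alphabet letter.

  step 1 ⇒ step 2: CBACBACBCBA ⇒ AC·CBA·CB·AC·CBA·CB·AC·CBA·AC·CBA·CB
    A ↦ CB
    B ↦ CBA
    C ↦ AC

A->CB, B->CBA, C->AC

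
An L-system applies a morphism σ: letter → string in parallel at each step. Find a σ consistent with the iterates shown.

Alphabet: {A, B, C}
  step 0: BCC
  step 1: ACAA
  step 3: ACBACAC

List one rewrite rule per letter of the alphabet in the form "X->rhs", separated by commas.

A->B, B->AC, C->A

  step 0 ⇒ step 1: BCC ⇒ AC·A·A
    B ↦ AC
    C ↦ A
    A ↦ B  (constrained at step 1)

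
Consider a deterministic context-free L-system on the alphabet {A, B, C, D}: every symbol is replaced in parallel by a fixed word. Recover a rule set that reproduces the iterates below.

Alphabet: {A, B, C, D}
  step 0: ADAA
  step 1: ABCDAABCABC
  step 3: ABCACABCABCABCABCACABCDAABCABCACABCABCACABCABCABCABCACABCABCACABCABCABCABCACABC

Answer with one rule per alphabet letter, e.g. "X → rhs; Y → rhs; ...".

  step 0 ⇒ step 1: ADAA ⇒ ABC·DA·ABC·ABC
    A ↦ ABC
    D ↦ DA
    B ↦ AC  (constrained at step 1)
    C ↦ ABC  (constrained at step 1)

A->ABC, B->AC, C->ABC, D->DA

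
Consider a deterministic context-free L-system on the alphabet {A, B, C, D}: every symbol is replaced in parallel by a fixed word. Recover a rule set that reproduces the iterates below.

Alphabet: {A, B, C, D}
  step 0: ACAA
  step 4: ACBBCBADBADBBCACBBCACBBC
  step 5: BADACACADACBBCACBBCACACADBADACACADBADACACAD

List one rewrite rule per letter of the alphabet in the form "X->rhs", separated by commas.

  step 4 ⇒ step 5: ACBBCBADBADBBCACBBCACBBC ⇒ B·AD·AC·AC·AD·AC·B·BC·AC·B·BC·AC·AC·AD·B·AD·AC·AC·AD·B·AD·AC·AC·AD
    A ↦ B
    B ↦ AC
    C ↦ AD
    D ↦ BC

A->B, B->AC, C->AD, D->BC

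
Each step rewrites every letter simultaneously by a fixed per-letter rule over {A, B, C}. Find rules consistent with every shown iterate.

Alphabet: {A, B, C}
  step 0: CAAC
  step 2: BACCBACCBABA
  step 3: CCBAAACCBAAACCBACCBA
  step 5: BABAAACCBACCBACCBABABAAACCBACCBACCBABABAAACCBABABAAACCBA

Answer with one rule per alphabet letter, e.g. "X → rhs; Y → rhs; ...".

  step 2 ⇒ step 3: BACCBACCBABA ⇒ CC·BA·A·A·CC·BA·A·A·CC·BA·CC·BA
    A ↦ BA
    B ↦ CC
    C ↦ A

A->BA, B->CC, C->A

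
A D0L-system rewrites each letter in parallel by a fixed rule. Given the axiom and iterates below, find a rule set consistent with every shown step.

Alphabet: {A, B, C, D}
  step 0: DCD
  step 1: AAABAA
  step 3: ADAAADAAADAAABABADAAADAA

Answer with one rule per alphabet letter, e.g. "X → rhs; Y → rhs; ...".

A->AD, B->CC, C->AB, D->AA

  step 0 ⇒ step 1: DCD ⇒ AA·AB·AA
    C ↦ AB
    D ↦ AA
    A ↦ AD  (constrained at step 1)
    B ↦ CC  (constrained at step 1)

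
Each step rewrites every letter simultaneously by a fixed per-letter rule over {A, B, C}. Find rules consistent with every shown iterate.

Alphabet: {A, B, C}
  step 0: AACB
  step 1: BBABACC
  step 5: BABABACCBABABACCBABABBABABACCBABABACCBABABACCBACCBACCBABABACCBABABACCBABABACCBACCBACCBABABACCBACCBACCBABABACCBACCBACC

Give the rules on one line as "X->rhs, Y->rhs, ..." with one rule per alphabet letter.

  step 0 ⇒ step 1: AACB ⇒ B·B·AB·ACC
    A ↦ B
    B ↦ ACC
    C ↦ AB

A->B, B->ACC, C->AB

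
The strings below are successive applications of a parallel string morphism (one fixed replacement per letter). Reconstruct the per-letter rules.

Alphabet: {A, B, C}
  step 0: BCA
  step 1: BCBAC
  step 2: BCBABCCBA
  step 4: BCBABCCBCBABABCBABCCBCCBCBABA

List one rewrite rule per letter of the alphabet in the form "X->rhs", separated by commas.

A->C, B->BC, C->BA

  step 1 ⇒ step 2: BCBAC ⇒ BC·BA·BC·C·BA
    A ↦ C
    B ↦ BC
    C ↦ BA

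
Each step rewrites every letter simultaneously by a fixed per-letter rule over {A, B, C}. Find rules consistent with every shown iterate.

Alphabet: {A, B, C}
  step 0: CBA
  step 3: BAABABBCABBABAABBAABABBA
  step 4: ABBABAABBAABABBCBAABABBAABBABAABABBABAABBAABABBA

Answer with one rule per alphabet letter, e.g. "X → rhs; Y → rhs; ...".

  step 3 ⇒ step 4: BAABABBCABBABAABBAABABBA ⇒ AB·BA·BA·AB·BA·AB·AB·BC·BA·AB·AB·BA·AB·BA·BA·AB·AB·BA·BA·AB·BA·AB·AB·BA
    A ↦ BA
    B ↦ AB
    C ↦ BC

A->BA, B->AB, C->BC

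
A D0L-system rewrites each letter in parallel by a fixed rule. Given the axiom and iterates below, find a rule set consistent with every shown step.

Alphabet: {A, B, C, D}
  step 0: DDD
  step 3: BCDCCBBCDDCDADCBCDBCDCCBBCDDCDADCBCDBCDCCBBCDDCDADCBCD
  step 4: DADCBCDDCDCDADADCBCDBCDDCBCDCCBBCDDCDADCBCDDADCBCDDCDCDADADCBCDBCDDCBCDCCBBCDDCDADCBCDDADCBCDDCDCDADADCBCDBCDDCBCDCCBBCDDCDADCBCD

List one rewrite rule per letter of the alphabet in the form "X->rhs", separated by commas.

A->CCB, B->DA, C->DC, D->BCD

  step 3 ⇒ step 4: BCDCCBBCDDCDADCBCDBCDCCBBCDDCDADCBCDBCDCCBBCDDCDADCBCD ⇒ DA·DC·BCD·DC·DC·DA·DA·DC·BCD·BCD·DC·BCD·CCB·BCD·DC·DA·DC·BCD·DA·DC·BCD·DC·DC·DA·DA·DC·BCD·BCD·DC·BCD·CCB·BCD·DC·DA·DC·BCD·DA·DC·BCD·DC·DC·DA·DA·DC·BCD·BCD·DC·BCD·CCB·BCD·DC·DA·DC·BCD
    A ↦ CCB
    B ↦ DA
    C ↦ DC
    D ↦ BCD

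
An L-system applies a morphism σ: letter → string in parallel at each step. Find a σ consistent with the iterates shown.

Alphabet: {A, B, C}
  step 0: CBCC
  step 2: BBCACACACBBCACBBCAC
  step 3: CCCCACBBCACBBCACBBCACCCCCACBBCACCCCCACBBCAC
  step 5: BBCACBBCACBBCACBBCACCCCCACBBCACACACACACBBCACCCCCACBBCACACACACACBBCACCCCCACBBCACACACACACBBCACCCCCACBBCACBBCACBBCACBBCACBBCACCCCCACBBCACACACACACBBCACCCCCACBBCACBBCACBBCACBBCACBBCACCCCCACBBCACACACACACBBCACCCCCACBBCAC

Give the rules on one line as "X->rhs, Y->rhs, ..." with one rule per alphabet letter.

  step 2 ⇒ step 3: BBCACACACBBCACBBCAC ⇒ CC·CC·AC·BBC·AC·BBC·AC·BBC·AC·CC·CC·AC·BBC·AC·CC·CC·AC·BBC·AC
    A ↦ BBC
    B ↦ CC
    C ↦ AC

A->BBC, B->CC, C->AC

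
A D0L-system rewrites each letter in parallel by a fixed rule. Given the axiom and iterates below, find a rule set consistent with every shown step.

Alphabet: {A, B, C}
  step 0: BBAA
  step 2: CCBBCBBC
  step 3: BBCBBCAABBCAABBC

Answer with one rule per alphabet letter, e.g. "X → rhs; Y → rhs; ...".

  step 2 ⇒ step 3: CCBBCBBC ⇒ BBC·BBC·A·A·BBC·A·A·BBC
    B ↦ A
    C ↦ BBC
    A ↦ C  (constrained at step 0)

A->C, B->A, C->BBC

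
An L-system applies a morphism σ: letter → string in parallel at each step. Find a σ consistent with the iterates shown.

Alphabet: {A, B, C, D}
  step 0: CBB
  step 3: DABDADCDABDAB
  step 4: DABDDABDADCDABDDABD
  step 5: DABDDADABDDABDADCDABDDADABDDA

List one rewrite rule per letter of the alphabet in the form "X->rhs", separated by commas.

A->B, B->D, C->DC, D->DA

  step 4 ⇒ step 5: DABDDABDADCDABDDABD ⇒ DA·B·D·DA·DA·B·D·DA·B·DA·DC·DA·B·D·DA·DA·B·D·DA
    A ↦ B
    B ↦ D
    C ↦ DC
    D ↦ DA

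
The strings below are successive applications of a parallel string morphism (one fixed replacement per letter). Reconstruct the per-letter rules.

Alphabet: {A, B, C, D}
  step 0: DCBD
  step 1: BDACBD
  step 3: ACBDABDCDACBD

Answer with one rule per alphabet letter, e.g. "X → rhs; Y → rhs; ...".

  step 0 ⇒ step 1: DCBD ⇒ BD·A·C·BD
    B ↦ C
    C ↦ A
    D ↦ BD
    A ↦ CD  (constrained at step 1)

A->CD, B->C, C->A, D->BD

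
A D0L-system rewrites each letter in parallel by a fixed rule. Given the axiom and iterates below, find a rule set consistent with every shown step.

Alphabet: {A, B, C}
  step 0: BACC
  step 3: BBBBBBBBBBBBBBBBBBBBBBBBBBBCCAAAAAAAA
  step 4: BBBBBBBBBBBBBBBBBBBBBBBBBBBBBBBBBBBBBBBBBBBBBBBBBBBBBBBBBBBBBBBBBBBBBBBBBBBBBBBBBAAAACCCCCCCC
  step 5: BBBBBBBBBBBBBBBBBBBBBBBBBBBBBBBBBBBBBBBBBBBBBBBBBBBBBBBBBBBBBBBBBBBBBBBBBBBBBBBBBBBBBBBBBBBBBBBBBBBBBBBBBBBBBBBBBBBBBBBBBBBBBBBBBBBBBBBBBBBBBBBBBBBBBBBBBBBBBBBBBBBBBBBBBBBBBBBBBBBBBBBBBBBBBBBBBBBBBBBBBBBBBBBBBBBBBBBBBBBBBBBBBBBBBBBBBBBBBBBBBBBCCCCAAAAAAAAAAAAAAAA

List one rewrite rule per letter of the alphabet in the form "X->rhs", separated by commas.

  step 4 ⇒ step 5: BBBBBBBBBBBBBBBBBBBBBBBBBBBBBBBBBBBBBBBBBBBBBBBBBBBBBBBBBBBBBBBBBBBBBBBBBBBBBBBBBAAAACCCCCCCC ⇒ BBB·BBB·BBB·BBB·BBB·BBB·BBB·BBB·BBB·BBB·BBB·BBB·BBB·BBB·BBB·BBB·BBB·BBB·BBB·BBB·BBB·BBB·BBB·BBB·BBB·BBB·BBB·BBB·BBB·BBB·BBB·BBB·BBB·BBB·BBB·BBB·BBB·BBB·BBB·BBB·BBB·BBB·BBB·BBB·BBB·BBB·BBB·BBB·BBB·BBB·BBB·BBB·BBB·BBB·BBB·BBB·BBB·BBB·BBB·BBB·BBB·BBB·BBB·BBB·BBB·BBB·BBB·BBB·BBB·BBB·BBB·BBB·BBB·BBB·BBB·BBB·BBB·BBB·BBB·BBB·BBB·C·C·C·C·AA·AA·AA·AA·AA·AA·AA·AA
    A ↦ C
    B ↦ BBB
    C ↦ AA

A->C, B->BBB, C->AA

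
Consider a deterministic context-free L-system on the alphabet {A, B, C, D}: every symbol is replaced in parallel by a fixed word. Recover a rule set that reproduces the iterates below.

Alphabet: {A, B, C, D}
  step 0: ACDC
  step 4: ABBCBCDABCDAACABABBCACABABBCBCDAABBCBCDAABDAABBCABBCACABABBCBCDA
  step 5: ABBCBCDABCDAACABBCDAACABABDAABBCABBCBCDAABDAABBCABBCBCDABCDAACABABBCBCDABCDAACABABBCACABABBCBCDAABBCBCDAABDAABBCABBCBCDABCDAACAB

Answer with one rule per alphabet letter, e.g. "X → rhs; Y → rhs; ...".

A->AB, B->BC, C->DA, D->AC

  step 4 ⇒ step 5: ABBCBCDABCDAACABABBCACABABBCBCDAABBCBCDAABDAABBCABBCACABABBCBCDA ⇒ AB·BC·BC·DA·BC·DA·AC·AB·BC·DA·AC·AB·AB·DA·AB·BC·AB·BC·BC·DA·AB·DA·AB·BC·AB·BC·BC·DA·BC·DA·AC·AB·AB·BC·BC·DA·BC·DA·AC·AB·AB·BC·AC·AB·AB·BC·BC·DA·AB·BC·BC·DA·AB·DA·AB·BC·AB·BC·BC·DA·BC·DA·AC·AB
    A ↦ AB
    B ↦ BC
    C ↦ DA
    D ↦ AC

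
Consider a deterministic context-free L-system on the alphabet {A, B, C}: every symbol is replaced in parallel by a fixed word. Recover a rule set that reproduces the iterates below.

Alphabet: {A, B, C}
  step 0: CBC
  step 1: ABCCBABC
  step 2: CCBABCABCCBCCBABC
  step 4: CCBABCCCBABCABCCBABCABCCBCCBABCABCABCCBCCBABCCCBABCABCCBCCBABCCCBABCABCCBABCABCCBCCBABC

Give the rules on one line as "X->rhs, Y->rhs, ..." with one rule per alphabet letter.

A->C, B->CB, C->ABC

  step 1 ⇒ step 2: ABCCBABC ⇒ C·CB·ABC·ABC·CB·C·CB·ABC
    A ↦ C
    B ↦ CB
    C ↦ ABC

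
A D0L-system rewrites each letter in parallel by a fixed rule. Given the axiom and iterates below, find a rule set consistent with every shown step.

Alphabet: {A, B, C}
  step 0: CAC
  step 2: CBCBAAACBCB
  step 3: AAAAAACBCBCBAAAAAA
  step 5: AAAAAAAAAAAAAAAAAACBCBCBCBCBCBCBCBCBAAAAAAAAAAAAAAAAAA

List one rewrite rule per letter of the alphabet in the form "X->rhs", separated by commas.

  step 2 ⇒ step 3: CBCBAAACBCB ⇒ AA·A·AA·A·CB·CB·CB·AA·A·AA·A
    A ↦ CB
    B ↦ A
    C ↦ AA

A->CB, B->A, C->AA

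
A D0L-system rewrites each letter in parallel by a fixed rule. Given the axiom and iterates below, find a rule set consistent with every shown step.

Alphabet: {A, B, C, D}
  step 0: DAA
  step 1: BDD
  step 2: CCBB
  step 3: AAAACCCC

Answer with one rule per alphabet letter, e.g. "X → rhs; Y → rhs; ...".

A->D, B->CC, C->AA, D->B

  step 2 ⇒ step 3: CCBB ⇒ AA·AA·CC·CC
    B ↦ CC
    C ↦ AA
  step 0 ⇒ step 1: DAA ⇒ B·D·D
    A ↦ D
  step 0 ⇒ step 1: DAA ⇒ B·D·D
    D ↦ B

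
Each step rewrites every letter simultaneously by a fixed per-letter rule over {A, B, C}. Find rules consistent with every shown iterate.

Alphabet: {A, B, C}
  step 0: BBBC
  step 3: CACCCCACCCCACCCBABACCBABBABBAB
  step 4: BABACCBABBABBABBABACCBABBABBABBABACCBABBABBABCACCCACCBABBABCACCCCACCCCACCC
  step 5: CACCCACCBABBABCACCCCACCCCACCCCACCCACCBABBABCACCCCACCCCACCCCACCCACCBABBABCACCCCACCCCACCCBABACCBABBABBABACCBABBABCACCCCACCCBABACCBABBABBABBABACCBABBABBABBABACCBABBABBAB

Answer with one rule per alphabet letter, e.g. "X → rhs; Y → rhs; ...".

  step 4 ⇒ step 5: BABACCBABBABBABBABACCBABBABBABBABACCBABBABBABCACCCACCBABBABCACCCCACCCCACCC ⇒ C·ACC·C·ACC·BAB·BAB·C·ACC·C·C·ACC·C·C·ACC·C·C·ACC·C·ACC·BAB·BAB·C·ACC·C·C·ACC·C·C·ACC·C·C·ACC·C·ACC·BAB·BAB·C·ACC·C·C·ACC·C·C·ACC·C·BAB·ACC·BAB·BAB·BAB·ACC·BAB·BAB·C·ACC·C·C·ACC·C·BAB·ACC·BAB·BAB·BAB·BAB·ACC·BAB·BAB·BAB·BAB·ACC·BAB·BAB·BAB
    A ↦ ACC
    B ↦ C
    C ↦ BAB

A->ACC, B->C, C->BAB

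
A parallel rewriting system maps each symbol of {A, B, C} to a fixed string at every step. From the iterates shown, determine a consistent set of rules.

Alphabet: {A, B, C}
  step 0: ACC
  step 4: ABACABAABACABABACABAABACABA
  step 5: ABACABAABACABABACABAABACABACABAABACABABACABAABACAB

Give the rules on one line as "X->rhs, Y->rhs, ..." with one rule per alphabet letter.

  step 4 ⇒ step 5: ABACABAABACABABACABAABACABA ⇒ AB·AC·AB·A·AB·AC·AB·AB·AC·AB·A·AB·AC·AB·AC·AB·A·AB·AC·AB·AB·AC·AB·A·AB·AC·AB
    A ↦ AB
    B ↦ AC
    C ↦ A

A->AB, B->AC, C->A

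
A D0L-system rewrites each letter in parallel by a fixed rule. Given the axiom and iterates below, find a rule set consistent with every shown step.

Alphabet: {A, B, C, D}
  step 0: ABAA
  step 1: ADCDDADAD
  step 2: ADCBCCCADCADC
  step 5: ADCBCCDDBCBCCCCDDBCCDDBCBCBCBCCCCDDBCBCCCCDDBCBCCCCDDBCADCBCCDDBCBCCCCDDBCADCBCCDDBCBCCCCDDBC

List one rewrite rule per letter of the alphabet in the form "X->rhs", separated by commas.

  step 1 ⇒ step 2: ADCDDADAD ⇒ AD·C·BC·C·C·AD·C·AD·C
    A ↦ AD
    C ↦ BC
    D ↦ C
  step 0 ⇒ step 1: ABAA ⇒ AD·CDD·AD·AD
    B ↦ CDD

A->AD, B->CDD, C->BC, D->C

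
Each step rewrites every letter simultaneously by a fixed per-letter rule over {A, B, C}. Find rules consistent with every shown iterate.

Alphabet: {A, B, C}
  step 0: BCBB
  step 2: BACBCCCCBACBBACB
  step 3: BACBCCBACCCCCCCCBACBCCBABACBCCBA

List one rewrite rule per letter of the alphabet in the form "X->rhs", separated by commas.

  step 2 ⇒ step 3: BACBCCCCBACBBACB ⇒ BA·CB·CC·BA·CC·CC·CC·CC·BA·CB·CC·BA·BA·CB·CC·BA
    A ↦ CB
    B ↦ BA
    C ↦ CC

A->CB, B->BA, C->CC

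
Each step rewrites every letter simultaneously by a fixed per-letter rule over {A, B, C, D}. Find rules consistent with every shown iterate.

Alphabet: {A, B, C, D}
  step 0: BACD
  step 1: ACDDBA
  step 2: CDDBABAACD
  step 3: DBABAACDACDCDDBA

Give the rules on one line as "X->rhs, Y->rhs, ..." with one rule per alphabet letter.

A->CD, B->A, C->D, D->BA

  step 2 ⇒ step 3: CDDBABAACD ⇒ D·BA·BA·A·CD·A·CD·CD·D·BA
    A ↦ CD
    B ↦ A
    C ↦ D
    D ↦ BA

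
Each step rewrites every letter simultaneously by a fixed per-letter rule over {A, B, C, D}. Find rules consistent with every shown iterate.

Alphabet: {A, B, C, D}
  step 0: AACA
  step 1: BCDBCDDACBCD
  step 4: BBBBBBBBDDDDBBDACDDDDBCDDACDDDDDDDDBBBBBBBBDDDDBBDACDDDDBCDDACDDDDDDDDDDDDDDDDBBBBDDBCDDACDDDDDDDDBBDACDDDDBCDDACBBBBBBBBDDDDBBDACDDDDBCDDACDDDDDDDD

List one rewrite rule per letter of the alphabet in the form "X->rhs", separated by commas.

A->BCD, B->BB, C->DAC, D->DD

  step 0 ⇒ step 1: AACA ⇒ BCD·BCD·DAC·BCD
    A ↦ BCD
    C ↦ DAC
    B ↦ BB  (constrained at step 1)
    D ↦ DD  (constrained at step 1)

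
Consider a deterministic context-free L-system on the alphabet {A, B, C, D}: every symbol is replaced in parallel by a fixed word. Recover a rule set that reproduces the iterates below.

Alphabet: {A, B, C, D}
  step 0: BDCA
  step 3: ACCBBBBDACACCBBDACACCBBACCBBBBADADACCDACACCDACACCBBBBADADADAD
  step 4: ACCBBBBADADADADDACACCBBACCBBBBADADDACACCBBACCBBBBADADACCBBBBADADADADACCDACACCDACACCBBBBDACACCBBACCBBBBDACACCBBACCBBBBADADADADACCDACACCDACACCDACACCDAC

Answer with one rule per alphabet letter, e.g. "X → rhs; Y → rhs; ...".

  step 3 ⇒ step 4: ACCBBBBDACACCBBDACACCBBACCBBBBADADACCDACACCDACACCBBBBADADADAD ⇒ ACC·BB·BB·AD·AD·AD·AD·DAC·ACC·BB·ACC·BB·BB·AD·AD·DAC·ACC·BB·ACC·BB·BB·AD·AD·ACC·BB·BB·AD·AD·AD·AD·ACC·DAC·ACC·DAC·ACC·BB·BB·DAC·ACC·BB·ACC·BB·BB·DAC·ACC·BB·ACC·BB·BB·AD·AD·AD·AD·ACC·DAC·ACC·DAC·ACC·DAC·ACC·DAC
    A ↦ ACC
    B ↦ AD
    C ↦ BB
    D ↦ DAC

A->ACC, B->AD, C->BB, D->DAC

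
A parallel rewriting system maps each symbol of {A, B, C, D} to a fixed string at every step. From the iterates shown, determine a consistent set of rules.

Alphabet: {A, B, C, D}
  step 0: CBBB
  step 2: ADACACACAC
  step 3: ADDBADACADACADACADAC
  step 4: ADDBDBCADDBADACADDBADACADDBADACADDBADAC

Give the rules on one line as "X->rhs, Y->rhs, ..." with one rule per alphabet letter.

  step 3 ⇒ step 4: ADDBADACADACADACADAC ⇒ AD·DB·DB·C·AD·DB·AD·AC·AD·DB·AD·AC·AD·DB·AD·AC·AD·DB·AD·AC
    A ↦ AD
    B ↦ C
    C ↦ AC
    D ↦ DB

A->AD, B->C, C->AC, D->DB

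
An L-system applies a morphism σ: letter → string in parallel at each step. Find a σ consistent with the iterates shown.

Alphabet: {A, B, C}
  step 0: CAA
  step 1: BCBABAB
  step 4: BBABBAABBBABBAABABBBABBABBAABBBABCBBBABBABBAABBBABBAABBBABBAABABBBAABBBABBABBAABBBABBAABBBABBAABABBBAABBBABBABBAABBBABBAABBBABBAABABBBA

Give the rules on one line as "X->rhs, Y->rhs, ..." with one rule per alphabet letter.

  step 0 ⇒ step 1: CAA ⇒ BCB·AB·AB
    A ↦ AB
    C ↦ BCB
    B ↦ BBA  (constrained at step 1)

A->AB, B->BBA, C->BCB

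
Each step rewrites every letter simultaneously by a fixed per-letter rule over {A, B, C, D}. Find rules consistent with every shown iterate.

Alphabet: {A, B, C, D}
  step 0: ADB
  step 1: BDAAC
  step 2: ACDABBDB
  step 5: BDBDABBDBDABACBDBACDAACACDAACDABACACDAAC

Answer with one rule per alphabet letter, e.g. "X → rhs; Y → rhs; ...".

  step 1 ⇒ step 2: BDAAC ⇒ AC·DA·B·B·DB
    A ↦ B
    B ↦ AC
    C ↦ DB
    D ↦ DA

A->B, B->AC, C->DB, D->DA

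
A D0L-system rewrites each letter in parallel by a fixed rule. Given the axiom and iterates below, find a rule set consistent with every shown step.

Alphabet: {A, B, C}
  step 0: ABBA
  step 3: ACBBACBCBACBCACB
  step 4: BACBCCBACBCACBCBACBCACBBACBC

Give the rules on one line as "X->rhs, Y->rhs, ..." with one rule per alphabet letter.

A->B, B->C, C->ACB

  step 3 ⇒ step 4: ACBBACBCBACBCACB ⇒ B·ACB·C·C·B·ACB·C·ACB·C·B·ACB·C·ACB·B·ACB·C
    A ↦ B
    B ↦ C
    C ↦ ACB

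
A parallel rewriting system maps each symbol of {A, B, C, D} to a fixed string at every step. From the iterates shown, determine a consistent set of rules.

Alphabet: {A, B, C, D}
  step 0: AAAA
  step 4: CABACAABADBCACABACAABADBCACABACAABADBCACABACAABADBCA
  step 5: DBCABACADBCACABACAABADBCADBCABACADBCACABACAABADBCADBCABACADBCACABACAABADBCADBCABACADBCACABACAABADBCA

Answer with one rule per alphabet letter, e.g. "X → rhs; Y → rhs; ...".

  step 4 ⇒ step 5: CABACAABADBCACABACAABADBCACABACAABADBCACABACAABADBCA ⇒ DB·CA·BA·CA·DB·CA·CA·BA·CA·A·BA·DB·CA·DB·CA·BA·CA·DB·CA·CA·BA·CA·A·BA·DB·CA·DB·CA·BA·CA·DB·CA·CA·BA·CA·A·BA·DB·CA·DB·CA·BA·CA·DB·CA·CA·BA·CA·A·BA·DB·CA
    A ↦ CA
    B ↦ BA
    C ↦ DB
    D ↦ A

A->CA, B->BA, C->DB, D->A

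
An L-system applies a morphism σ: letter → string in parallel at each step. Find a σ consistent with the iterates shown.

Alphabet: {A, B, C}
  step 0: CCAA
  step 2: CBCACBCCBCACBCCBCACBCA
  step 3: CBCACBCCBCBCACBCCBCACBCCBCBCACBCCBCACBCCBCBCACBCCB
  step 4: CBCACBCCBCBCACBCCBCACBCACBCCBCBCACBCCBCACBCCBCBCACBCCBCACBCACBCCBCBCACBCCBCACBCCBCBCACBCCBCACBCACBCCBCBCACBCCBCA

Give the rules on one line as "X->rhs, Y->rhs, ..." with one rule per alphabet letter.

  step 3 ⇒ step 4: CBCACBCCBCBCACBCCBCACBCCBCBCACBCCBCACBCCBCBCACBCCB ⇒ CBC·A·CBC·CB·CBC·A·CBC·CBC·A·CBC·A·CBC·CB·CBC·A·CBC·CBC·A·CBC·CB·CBC·A·CBC·CBC·A·CBC·A·CBC·CB·CBC·A·CBC·CBC·A·CBC·CB·CBC·A·CBC·CBC·A·CBC·A·CBC·CB·CBC·A·CBC·CBC·A
    A ↦ CB
    B ↦ A
    C ↦ CBC

A->CB, B->A, C->CBC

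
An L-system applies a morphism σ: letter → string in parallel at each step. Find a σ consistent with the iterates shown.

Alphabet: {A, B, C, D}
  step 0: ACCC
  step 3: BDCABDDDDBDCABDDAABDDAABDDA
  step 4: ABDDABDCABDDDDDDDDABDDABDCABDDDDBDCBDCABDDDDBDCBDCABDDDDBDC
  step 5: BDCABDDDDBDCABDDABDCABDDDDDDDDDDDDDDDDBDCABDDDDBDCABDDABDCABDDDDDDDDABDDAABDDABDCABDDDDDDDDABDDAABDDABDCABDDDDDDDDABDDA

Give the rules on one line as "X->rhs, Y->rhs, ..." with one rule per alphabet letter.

  step 4 ⇒ step 5: ABDDABDCABDDDDDDDDABDDABDCABDDDDBDCBDCABDDDDBDCBDCABDDDDBDC ⇒ BDC·AB·DD·DD·BDC·AB·DD·A·BDC·AB·DD·DD·DD·DD·DD·DD·DD·DD·BDC·AB·DD·DD·BDC·AB·DD·A·BDC·AB·DD·DD·DD·DD·AB·DD·A·AB·DD·A·BDC·AB·DD·DD·DD·DD·AB·DD·A·AB·DD·A·BDC·AB·DD·DD·DD·DD·AB·DD·A
    A ↦ BDC
    B ↦ AB
    C ↦ A
    D ↦ DD

A->BDC, B->AB, C->A, D->DD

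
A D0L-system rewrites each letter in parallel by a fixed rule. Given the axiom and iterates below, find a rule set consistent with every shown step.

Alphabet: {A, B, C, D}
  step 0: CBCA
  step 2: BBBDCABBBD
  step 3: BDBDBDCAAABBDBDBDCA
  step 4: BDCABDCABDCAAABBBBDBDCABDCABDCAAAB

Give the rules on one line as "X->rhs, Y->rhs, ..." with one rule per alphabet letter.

A->B, B->BD, C->AA, D->CA

  step 3 ⇒ step 4: BDBDBDCAAABBDBDBDCA ⇒ BD·CA·BD·CA·BD·CA·AA·B·B·B·BD·BD·CA·BD·CA·BD·CA·AA·B
    A ↦ B
    B ↦ BD
    C ↦ AA
    D ↦ CA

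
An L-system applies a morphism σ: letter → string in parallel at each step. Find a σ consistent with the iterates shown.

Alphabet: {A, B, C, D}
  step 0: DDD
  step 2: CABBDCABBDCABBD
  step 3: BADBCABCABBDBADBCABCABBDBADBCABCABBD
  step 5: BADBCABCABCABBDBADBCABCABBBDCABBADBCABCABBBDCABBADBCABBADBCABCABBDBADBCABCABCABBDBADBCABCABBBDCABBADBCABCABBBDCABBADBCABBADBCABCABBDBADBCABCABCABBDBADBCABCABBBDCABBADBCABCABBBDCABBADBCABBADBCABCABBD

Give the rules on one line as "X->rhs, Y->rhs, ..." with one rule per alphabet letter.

  step 2 ⇒ step 3: CABBDCABBDCABBD ⇒ BAD·B·CAB·CAB·BD·BAD·B·CAB·CAB·BD·BAD·B·CAB·CAB·BD
    A ↦ B
    B ↦ CAB
    C ↦ BAD
    D ↦ BD

A->B, B->CAB, C->BAD, D->BD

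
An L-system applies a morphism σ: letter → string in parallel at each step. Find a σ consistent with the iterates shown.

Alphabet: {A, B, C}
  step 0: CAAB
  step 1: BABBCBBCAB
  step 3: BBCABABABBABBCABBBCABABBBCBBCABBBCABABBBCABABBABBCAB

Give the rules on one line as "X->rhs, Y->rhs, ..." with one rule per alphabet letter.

  step 0 ⇒ step 1: CAAB ⇒ BA·BBC·BBC·AB
    A ↦ BBC
    B ↦ AB
    C ↦ BA

A->BBC, B->AB, C->BA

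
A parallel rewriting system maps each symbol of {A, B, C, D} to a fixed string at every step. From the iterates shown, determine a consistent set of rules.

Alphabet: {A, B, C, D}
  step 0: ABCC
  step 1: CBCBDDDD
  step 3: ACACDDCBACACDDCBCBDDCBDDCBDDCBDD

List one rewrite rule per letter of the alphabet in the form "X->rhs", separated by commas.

A->CB, B->CB, C->DD, D->AC

  step 0 ⇒ step 1: ABCC ⇒ CB·CB·DD·DD
    A ↦ CB
    B ↦ CB
    C ↦ DD
    D ↦ AC  (constrained at step 1)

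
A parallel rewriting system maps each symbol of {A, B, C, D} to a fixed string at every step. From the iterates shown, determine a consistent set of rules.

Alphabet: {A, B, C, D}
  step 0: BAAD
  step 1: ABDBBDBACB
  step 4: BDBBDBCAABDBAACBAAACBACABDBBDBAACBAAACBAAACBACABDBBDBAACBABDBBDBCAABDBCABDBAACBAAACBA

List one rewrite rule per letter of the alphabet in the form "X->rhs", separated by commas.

  step 0 ⇒ step 1: BAAD ⇒ A·BDB·BDB·ACB
    A ↦ BDB
    B ↦ A
    D ↦ ACB
    C ↦ CA  (constrained at step 1)

A->BDB, B->A, C->CA, D->ACB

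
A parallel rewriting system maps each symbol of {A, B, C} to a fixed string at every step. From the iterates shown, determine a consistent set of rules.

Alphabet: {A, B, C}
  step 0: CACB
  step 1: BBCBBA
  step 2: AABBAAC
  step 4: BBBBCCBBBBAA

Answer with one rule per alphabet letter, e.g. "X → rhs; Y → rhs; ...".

  step 1 ⇒ step 2: BBCBBA ⇒ A·A·BB·A·A·C
    A ↦ C
    B ↦ A
    C ↦ BB

A->C, B->A, C->BB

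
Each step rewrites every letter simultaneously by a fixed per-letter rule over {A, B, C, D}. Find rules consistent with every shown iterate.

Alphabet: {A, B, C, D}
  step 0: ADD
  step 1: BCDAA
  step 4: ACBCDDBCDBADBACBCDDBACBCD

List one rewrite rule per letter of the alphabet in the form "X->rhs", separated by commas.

A->BCD, B->C, C->DB, D->A

  step 0 ⇒ step 1: ADD ⇒ BCD·A·A
    A ↦ BCD
    D ↦ A
    B ↦ C  (constrained at step 1)
    C ↦ DB  (constrained at step 1)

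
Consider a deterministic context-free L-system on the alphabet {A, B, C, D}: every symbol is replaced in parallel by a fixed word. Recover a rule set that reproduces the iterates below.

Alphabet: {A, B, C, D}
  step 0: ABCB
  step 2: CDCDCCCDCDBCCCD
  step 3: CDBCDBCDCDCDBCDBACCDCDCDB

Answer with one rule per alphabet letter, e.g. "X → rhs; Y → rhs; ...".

  step 2 ⇒ step 3: CDCDCCCDCDBCCCD ⇒ CD·B·CD·B·CD·CD·CD·B·CD·B·AC·CD·CD·CD·B
    B ↦ AC
    C ↦ CD
    D ↦ B
    A ↦ CC  (constrained at step 0)

A->CC, B->AC, C->CD, D->B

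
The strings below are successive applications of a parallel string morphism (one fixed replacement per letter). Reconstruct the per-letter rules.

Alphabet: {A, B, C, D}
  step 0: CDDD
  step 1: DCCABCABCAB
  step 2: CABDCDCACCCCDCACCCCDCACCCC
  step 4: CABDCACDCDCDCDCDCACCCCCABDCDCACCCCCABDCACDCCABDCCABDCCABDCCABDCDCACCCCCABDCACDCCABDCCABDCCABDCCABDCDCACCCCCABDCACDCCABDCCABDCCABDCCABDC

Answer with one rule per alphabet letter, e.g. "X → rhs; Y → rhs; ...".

A->AC, B->CCC, C->DC, D->CAB

  step 1 ⇒ step 2: DCCABCABCAB ⇒ CAB·DC·DC·AC·CCC·DC·AC·CCC·DC·AC·CCC
    A ↦ AC
    B ↦ CCC
    C ↦ DC
    D ↦ CAB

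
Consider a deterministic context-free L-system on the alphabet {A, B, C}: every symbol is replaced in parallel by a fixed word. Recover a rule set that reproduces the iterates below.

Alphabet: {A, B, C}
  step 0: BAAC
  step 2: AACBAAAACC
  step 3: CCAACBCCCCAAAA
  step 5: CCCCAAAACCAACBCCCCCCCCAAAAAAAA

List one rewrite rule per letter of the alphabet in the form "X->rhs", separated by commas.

  step 2 ⇒ step 3: AACBAAAACC ⇒ C·C·AA·CB·C·C·C·C·AA·AA
    A ↦ C
    B ↦ CB
    C ↦ AA

A->C, B->CB, C->AA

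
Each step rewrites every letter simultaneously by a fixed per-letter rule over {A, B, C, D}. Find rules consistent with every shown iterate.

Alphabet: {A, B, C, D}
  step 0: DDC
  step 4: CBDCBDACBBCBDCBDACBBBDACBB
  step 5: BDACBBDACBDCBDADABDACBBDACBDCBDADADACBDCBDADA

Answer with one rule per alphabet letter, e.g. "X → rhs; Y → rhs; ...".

A->DC, B->DA, C->B, D->CB

  step 4 ⇒ step 5: CBDCBDACBBCBDCBDACBBBDACBB ⇒ B·DA·CB·B·DA·CB·DC·B·DA·DA·B·DA·CB·B·DA·CB·DC·B·DA·DA·DA·CB·DC·B·DA·DA
    A ↦ DC
    B ↦ DA
    C ↦ B
    D ↦ CB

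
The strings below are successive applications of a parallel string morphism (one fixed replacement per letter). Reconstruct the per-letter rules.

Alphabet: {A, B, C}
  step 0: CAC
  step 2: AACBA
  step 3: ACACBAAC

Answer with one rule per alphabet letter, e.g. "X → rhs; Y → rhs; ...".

A->AC, B->A, C->B

  step 2 ⇒ step 3: AACBA ⇒ AC·AC·B·A·AC
    A ↦ AC
    B ↦ A
    C ↦ B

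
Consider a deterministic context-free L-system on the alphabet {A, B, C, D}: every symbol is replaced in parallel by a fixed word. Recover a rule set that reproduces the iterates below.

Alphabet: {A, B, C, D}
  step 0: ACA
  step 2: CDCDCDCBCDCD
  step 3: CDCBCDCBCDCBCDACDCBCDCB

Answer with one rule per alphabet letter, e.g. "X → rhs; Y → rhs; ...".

A->CC, B->A, C->CD, D->CB

  step 2 ⇒ step 3: CDCDCDCBCDCD ⇒ CD·CB·CD·CB·CD·CB·CD·A·CD·CB·CD·CB
    B ↦ A
    C ↦ CD
    D ↦ CB
    A ↦ CC  (constrained at step 0)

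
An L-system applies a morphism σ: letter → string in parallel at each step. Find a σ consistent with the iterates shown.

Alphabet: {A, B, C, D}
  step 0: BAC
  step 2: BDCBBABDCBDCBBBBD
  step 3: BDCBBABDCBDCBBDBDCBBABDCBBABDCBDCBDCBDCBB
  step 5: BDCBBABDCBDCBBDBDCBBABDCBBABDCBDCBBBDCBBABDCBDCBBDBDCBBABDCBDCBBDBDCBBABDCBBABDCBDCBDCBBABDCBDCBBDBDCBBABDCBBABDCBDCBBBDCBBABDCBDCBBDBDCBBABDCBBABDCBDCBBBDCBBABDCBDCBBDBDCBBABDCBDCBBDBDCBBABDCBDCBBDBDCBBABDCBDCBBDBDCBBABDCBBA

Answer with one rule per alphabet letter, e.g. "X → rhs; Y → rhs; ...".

  step 2 ⇒ step 3: BDCBBABDCBDCBBBBD ⇒ BDC·BB·A·BDC·BDC·BBD·BDC·BB·A·BDC·BB·A·BDC·BDC·BDC·BDC·BB
    A ↦ BBD
    B ↦ BDC
    C ↦ A
    D ↦ BB

A->BBD, B->BDC, C->A, D->BB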